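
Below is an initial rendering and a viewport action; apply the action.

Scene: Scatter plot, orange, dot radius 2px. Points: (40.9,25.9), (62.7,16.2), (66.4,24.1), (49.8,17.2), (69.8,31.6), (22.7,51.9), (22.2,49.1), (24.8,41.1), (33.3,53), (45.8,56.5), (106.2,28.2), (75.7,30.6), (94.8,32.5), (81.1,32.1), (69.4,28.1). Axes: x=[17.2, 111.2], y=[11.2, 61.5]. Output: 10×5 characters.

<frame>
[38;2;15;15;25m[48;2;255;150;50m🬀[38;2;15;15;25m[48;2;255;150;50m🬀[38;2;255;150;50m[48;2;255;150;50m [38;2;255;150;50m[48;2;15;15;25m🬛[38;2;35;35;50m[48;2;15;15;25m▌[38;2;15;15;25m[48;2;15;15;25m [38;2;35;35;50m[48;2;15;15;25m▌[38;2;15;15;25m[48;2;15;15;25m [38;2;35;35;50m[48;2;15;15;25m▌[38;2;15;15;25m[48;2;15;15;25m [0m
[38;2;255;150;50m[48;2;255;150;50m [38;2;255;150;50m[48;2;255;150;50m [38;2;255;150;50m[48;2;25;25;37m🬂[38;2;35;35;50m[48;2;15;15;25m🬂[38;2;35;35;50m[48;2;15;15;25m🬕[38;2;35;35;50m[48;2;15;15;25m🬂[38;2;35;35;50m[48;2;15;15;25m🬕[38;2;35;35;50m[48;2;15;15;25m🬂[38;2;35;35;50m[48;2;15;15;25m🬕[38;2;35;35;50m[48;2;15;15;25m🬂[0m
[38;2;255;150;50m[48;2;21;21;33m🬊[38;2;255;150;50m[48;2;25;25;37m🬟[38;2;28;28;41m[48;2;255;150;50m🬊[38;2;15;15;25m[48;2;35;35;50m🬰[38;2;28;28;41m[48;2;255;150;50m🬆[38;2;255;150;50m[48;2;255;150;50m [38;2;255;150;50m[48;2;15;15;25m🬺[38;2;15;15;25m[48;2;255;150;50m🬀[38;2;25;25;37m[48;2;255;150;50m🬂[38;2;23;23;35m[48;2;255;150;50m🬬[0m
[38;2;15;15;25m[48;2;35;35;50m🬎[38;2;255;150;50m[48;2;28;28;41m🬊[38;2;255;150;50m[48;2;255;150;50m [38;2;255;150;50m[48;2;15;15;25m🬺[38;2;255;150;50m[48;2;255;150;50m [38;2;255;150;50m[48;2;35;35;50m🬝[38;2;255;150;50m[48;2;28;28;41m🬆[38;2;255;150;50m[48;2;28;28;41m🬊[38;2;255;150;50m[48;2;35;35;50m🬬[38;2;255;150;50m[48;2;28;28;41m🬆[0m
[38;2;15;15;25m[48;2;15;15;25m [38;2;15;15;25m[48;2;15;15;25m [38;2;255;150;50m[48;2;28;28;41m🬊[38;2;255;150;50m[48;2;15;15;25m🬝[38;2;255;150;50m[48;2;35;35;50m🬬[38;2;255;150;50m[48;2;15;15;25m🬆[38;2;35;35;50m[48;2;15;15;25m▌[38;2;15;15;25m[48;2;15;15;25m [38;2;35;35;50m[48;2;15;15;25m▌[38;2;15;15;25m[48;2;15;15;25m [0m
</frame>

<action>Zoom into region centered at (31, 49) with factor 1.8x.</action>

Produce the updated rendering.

<frame>
[38;2;15;15;25m[48;2;15;15;25m [38;2;15;15;25m[48;2;15;15;25m [38;2;35;35;50m[48;2;15;15;25m▌[38;2;15;15;25m[48;2;15;15;25m [38;2;35;35;50m[48;2;15;15;25m▌[38;2;15;15;25m[48;2;255;150;50m🬬[38;2;27;27;40m[48;2;255;150;50m🬝[38;2;15;15;25m[48;2;255;150;50m🬊[38;2;35;35;50m[48;2;15;15;25m▌[38;2;15;15;25m[48;2;15;15;25m [0m
[38;2;35;35;50m[48;2;15;15;25m🬂[38;2;35;35;50m[48;2;15;15;25m🬂[38;2;35;35;50m[48;2;255;150;50m🬆[38;2;255;150;50m[48;2;35;35;50m🬺[38;2;35;35;50m[48;2;255;150;50m🬀[38;2;255;150;50m[48;2;255;150;50m [38;2;255;150;50m[48;2;25;25;37m🬎[38;2;255;150;50m[48;2;15;15;25m🬝[38;2;255;150;50m[48;2;27;27;40m🬀[38;2;35;35;50m[48;2;15;15;25m🬂[0m
[38;2;15;15;25m[48;2;35;35;50m🬰[38;2;15;15;25m[48;2;35;35;50m🬰[38;2;255;150;50m[48;2;28;28;41m🬊[38;2;255;150;50m[48;2;255;150;50m [38;2;255;150;50m[48;2;27;27;40m🬀[38;2;255;150;50m[48;2;23;23;35m🬀[38;2;35;35;50m[48;2;15;15;25m🬛[38;2;15;15;25m[48;2;35;35;50m🬰[38;2;35;35;50m[48;2;15;15;25m🬛[38;2;15;15;25m[48;2;35;35;50m🬰[0m
[38;2;15;15;25m[48;2;35;35;50m🬎[38;2;15;15;25m[48;2;35;35;50m🬎[38;2;31;31;45m[48;2;255;150;50m🬴[38;2;255;150;50m[48;2;255;150;50m [38;2;255;150;50m[48;2;25;25;37m🬛[38;2;15;15;25m[48;2;35;35;50m🬎[38;2;35;35;50m[48;2;15;15;25m🬲[38;2;15;15;25m[48;2;35;35;50m🬎[38;2;35;35;50m[48;2;15;15;25m🬲[38;2;15;15;25m[48;2;35;35;50m🬎[0m
[38;2;15;15;25m[48;2;15;15;25m [38;2;15;15;25m[48;2;15;15;25m [38;2;35;35;50m[48;2;15;15;25m▌[38;2;15;15;25m[48;2;255;150;50m🬺[38;2;35;35;50m[48;2;15;15;25m▌[38;2;15;15;25m[48;2;15;15;25m [38;2;35;35;50m[48;2;15;15;25m▌[38;2;15;15;25m[48;2;15;15;25m [38;2;35;35;50m[48;2;15;15;25m▌[38;2;15;15;25m[48;2;15;15;25m [0m
</frame>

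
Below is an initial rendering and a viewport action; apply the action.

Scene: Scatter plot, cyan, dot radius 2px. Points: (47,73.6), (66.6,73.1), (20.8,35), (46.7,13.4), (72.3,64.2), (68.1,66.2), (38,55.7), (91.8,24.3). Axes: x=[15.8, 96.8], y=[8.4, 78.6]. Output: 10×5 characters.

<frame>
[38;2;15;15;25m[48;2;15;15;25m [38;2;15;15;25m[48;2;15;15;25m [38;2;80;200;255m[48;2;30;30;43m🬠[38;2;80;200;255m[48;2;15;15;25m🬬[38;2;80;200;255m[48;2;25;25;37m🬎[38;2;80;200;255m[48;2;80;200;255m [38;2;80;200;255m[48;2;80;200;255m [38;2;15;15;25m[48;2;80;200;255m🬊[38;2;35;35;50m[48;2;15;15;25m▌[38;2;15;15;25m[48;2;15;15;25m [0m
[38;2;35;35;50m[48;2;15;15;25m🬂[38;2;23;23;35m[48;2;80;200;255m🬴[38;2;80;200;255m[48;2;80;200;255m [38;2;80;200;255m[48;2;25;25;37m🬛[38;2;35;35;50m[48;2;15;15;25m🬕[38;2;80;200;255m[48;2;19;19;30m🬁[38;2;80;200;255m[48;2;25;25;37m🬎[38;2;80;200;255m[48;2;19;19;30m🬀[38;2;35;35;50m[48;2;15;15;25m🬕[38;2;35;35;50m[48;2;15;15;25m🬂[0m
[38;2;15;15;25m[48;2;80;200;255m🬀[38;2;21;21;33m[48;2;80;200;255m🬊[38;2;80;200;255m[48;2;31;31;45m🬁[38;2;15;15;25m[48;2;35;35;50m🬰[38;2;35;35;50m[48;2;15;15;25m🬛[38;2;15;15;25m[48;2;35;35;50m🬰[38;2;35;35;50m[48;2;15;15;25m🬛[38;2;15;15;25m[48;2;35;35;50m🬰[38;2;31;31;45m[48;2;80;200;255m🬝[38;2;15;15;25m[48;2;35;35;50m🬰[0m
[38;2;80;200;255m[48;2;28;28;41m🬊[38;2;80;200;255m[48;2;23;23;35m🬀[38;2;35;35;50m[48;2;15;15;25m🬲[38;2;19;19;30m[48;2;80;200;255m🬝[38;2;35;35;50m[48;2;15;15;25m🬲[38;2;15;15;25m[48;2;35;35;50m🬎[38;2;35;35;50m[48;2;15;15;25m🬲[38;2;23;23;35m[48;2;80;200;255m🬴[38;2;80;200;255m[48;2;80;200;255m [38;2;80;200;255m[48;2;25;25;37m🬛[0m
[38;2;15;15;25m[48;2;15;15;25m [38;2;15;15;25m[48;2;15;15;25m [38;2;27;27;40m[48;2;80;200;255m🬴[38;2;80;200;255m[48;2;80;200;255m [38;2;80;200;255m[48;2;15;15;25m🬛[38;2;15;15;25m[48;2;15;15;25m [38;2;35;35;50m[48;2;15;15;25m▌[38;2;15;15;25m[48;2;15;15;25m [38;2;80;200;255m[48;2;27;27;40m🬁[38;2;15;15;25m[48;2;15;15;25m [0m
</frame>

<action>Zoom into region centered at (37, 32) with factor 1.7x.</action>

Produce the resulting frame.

<frame>
[38;2;15;15;25m[48;2;15;15;25m [38;2;15;15;25m[48;2;15;15;25m [38;2;35;35;50m[48;2;15;15;25m▌[38;2;15;15;25m[48;2;15;15;25m [38;2;35;35;50m[48;2;15;15;25m▌[38;2;15;15;25m[48;2;15;15;25m [38;2;35;35;50m[48;2;15;15;25m▌[38;2;15;15;25m[48;2;15;15;25m [38;2;35;35;50m[48;2;15;15;25m▌[38;2;15;15;25m[48;2;15;15;25m [0m
[38;2;23;23;35m[48;2;80;200;255m🬝[38;2;35;35;50m[48;2;80;200;255m🬀[38;2;80;200;255m[48;2;28;28;41m🬱[38;2;35;35;50m[48;2;15;15;25m🬂[38;2;35;35;50m[48;2;15;15;25m🬕[38;2;35;35;50m[48;2;15;15;25m🬂[38;2;35;35;50m[48;2;15;15;25m🬕[38;2;35;35;50m[48;2;15;15;25m🬂[38;2;35;35;50m[48;2;15;15;25m🬕[38;2;35;35;50m[48;2;15;15;25m🬂[0m
[38;2;15;15;25m[48;2;35;35;50m🬰[38;2;80;200;255m[48;2;21;21;33m🬊[38;2;80;200;255m[48;2;27;27;40m🬀[38;2;15;15;25m[48;2;35;35;50m🬰[38;2;35;35;50m[48;2;15;15;25m🬛[38;2;15;15;25m[48;2;35;35;50m🬰[38;2;35;35;50m[48;2;15;15;25m🬛[38;2;15;15;25m[48;2;35;35;50m🬰[38;2;35;35;50m[48;2;15;15;25m🬛[38;2;15;15;25m[48;2;35;35;50m🬰[0m
[38;2;15;15;25m[48;2;35;35;50m🬎[38;2;15;15;25m[48;2;35;35;50m🬎[38;2;35;35;50m[48;2;15;15;25m🬲[38;2;15;15;25m[48;2;35;35;50m🬎[38;2;35;35;50m[48;2;15;15;25m🬲[38;2;15;15;25m[48;2;35;35;50m🬎[38;2;27;27;40m[48;2;80;200;255m🬝[38;2;15;15;25m[48;2;35;35;50m🬎[38;2;35;35;50m[48;2;15;15;25m🬲[38;2;15;15;25m[48;2;35;35;50m🬎[0m
[38;2;15;15;25m[48;2;15;15;25m [38;2;15;15;25m[48;2;15;15;25m [38;2;35;35;50m[48;2;15;15;25m▌[38;2;15;15;25m[48;2;15;15;25m [38;2;35;35;50m[48;2;15;15;25m▌[38;2;15;15;25m[48;2;80;200;255m🬴[38;2;80;200;255m[48;2;80;200;255m [38;2;80;200;255m[48;2;15;15;25m🬛[38;2;35;35;50m[48;2;15;15;25m▌[38;2;15;15;25m[48;2;15;15;25m [0m
</frame>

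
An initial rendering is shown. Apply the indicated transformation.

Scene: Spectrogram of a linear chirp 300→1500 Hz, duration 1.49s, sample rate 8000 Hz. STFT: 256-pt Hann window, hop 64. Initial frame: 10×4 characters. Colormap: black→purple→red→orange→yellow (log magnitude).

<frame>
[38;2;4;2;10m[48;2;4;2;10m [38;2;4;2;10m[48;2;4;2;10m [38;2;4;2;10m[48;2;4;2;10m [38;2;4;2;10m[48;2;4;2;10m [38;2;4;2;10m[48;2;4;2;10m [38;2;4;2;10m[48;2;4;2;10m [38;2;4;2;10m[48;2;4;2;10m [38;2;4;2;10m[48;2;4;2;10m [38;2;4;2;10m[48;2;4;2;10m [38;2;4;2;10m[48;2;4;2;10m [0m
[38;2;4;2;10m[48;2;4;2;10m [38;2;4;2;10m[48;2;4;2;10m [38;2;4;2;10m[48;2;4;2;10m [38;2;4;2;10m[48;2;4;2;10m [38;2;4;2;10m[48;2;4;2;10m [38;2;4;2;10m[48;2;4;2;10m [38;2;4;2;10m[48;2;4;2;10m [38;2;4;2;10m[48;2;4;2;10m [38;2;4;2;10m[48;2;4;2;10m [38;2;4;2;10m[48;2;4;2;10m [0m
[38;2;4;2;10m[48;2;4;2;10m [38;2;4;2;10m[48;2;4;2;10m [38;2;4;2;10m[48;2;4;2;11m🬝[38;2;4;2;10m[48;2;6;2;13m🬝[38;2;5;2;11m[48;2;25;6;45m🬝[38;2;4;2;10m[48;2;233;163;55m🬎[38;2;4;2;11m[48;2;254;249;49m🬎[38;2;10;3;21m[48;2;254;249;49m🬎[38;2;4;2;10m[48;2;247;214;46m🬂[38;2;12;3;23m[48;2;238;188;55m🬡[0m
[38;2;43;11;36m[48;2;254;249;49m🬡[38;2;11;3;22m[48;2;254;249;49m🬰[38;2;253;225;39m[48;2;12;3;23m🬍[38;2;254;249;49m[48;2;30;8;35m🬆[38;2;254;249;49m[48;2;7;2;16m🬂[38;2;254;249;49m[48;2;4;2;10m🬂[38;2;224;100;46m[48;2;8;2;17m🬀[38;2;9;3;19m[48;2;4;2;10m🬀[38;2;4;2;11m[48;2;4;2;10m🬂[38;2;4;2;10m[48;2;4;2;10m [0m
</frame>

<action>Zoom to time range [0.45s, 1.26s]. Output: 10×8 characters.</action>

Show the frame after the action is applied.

<frame>
[38;2;4;2;10m[48;2;4;2;10m [38;2;4;2;10m[48;2;4;2;10m [38;2;4;2;10m[48;2;4;2;10m [38;2;4;2;10m[48;2;4;2;10m [38;2;4;2;10m[48;2;4;2;10m [38;2;4;2;10m[48;2;4;2;10m [38;2;4;2;10m[48;2;4;2;10m [38;2;4;2;10m[48;2;4;2;10m [38;2;4;2;10m[48;2;4;2;10m [38;2;4;2;10m[48;2;4;2;10m [0m
[38;2;4;2;10m[48;2;4;2;10m [38;2;4;2;10m[48;2;4;2;10m [38;2;4;2;10m[48;2;4;2;10m [38;2;4;2;10m[48;2;4;2;10m [38;2;4;2;10m[48;2;4;2;10m [38;2;4;2;10m[48;2;4;2;10m [38;2;4;2;10m[48;2;4;2;10m [38;2;4;2;10m[48;2;4;2;10m [38;2;4;2;10m[48;2;4;2;10m [38;2;4;2;10m[48;2;4;2;10m [0m
[38;2;4;2;10m[48;2;4;2;10m [38;2;4;2;10m[48;2;4;2;10m [38;2;4;2;10m[48;2;4;2;10m [38;2;4;2;10m[48;2;4;2;10m [38;2;4;2;10m[48;2;4;2;10m [38;2;4;2;10m[48;2;4;2;10m [38;2;4;2;10m[48;2;4;2;10m [38;2;4;2;10m[48;2;4;2;10m [38;2;4;2;10m[48;2;4;2;10m [38;2;4;2;10m[48;2;4;2;10m [0m
[38;2;4;2;10m[48;2;4;2;10m [38;2;4;2;10m[48;2;4;2;10m [38;2;4;2;10m[48;2;4;2;10m [38;2;4;2;10m[48;2;4;2;10m [38;2;4;2;10m[48;2;4;2;10m [38;2;4;2;10m[48;2;4;2;10m [38;2;4;2;10m[48;2;4;2;10m [38;2;4;2;10m[48;2;4;2;10m [38;2;4;2;10m[48;2;4;2;10m [38;2;4;2;10m[48;2;4;2;10m [0m
[38;2;4;2;10m[48;2;4;2;10m [38;2;4;2;10m[48;2;4;2;10m [38;2;4;2;10m[48;2;4;2;10m [38;2;4;2;10m[48;2;4;2;10m [38;2;4;2;10m[48;2;4;2;10m [38;2;4;2;10m[48;2;4;2;10m [38;2;4;2;10m[48;2;4;2;10m [38;2;4;2;10m[48;2;4;2;11m🬝[38;2;4;2;10m[48;2;5;2;12m🬝[38;2;4;2;10m[48;2;6;2;14m🬎[0m
[38;2;4;2;10m[48;2;5;2;11m🬝[38;2;4;2;10m[48;2;6;2;14m🬝[38;2;4;2;10m[48;2;10;3;21m🬎[38;2;6;2;14m[48;2;35;8;61m🬝[38;2;38;10;25m[48;2;253;220;37m🬝[38;2;7;2;15m[48;2;254;249;49m🬎[38;2;16;4;30m[48;2;254;249;49m🬎[38;2;60;15;37m[48;2;253;238;45m🬆[38;2;15;4;30m[48;2;245;206;48m🬂[38;2;239;189;54m[48;2;39;9;68m🬍[0m
[38;2;13;3;26m[48;2;247;209;43m🬂[38;2;254;249;49m[48;2;79;19;70m🬋[38;2;253;238;44m[48;2;11;3;22m🬎[38;2;240;191;54m[48;2;25;6;39m🬆[38;2;254;249;49m[48;2;12;3;23m🬂[38;2;236;161;48m[48;2;6;2;14m🬂[38;2;48;11;84m[48;2;8;2;17m🬀[38;2;11;3;23m[48;2;4;2;10m🬂[38;2;6;2;14m[48;2;4;2;10m🬂[38;2;5;2;11m[48;2;4;2;10m🬂[0m
[38;2;6;2;14m[48;2;4;2;10m🬂[38;2;5;2;11m[48;2;4;2;10m🬂[38;2;4;2;11m[48;2;4;2;10m🬂[38;2;4;2;10m[48;2;4;2;10m [38;2;4;2;10m[48;2;4;2;10m [38;2;4;2;10m[48;2;4;2;10m [38;2;4;2;10m[48;2;4;2;10m [38;2;4;2;10m[48;2;4;2;10m [38;2;4;2;10m[48;2;4;2;10m [38;2;4;2;10m[48;2;4;2;10m [0m
</frame>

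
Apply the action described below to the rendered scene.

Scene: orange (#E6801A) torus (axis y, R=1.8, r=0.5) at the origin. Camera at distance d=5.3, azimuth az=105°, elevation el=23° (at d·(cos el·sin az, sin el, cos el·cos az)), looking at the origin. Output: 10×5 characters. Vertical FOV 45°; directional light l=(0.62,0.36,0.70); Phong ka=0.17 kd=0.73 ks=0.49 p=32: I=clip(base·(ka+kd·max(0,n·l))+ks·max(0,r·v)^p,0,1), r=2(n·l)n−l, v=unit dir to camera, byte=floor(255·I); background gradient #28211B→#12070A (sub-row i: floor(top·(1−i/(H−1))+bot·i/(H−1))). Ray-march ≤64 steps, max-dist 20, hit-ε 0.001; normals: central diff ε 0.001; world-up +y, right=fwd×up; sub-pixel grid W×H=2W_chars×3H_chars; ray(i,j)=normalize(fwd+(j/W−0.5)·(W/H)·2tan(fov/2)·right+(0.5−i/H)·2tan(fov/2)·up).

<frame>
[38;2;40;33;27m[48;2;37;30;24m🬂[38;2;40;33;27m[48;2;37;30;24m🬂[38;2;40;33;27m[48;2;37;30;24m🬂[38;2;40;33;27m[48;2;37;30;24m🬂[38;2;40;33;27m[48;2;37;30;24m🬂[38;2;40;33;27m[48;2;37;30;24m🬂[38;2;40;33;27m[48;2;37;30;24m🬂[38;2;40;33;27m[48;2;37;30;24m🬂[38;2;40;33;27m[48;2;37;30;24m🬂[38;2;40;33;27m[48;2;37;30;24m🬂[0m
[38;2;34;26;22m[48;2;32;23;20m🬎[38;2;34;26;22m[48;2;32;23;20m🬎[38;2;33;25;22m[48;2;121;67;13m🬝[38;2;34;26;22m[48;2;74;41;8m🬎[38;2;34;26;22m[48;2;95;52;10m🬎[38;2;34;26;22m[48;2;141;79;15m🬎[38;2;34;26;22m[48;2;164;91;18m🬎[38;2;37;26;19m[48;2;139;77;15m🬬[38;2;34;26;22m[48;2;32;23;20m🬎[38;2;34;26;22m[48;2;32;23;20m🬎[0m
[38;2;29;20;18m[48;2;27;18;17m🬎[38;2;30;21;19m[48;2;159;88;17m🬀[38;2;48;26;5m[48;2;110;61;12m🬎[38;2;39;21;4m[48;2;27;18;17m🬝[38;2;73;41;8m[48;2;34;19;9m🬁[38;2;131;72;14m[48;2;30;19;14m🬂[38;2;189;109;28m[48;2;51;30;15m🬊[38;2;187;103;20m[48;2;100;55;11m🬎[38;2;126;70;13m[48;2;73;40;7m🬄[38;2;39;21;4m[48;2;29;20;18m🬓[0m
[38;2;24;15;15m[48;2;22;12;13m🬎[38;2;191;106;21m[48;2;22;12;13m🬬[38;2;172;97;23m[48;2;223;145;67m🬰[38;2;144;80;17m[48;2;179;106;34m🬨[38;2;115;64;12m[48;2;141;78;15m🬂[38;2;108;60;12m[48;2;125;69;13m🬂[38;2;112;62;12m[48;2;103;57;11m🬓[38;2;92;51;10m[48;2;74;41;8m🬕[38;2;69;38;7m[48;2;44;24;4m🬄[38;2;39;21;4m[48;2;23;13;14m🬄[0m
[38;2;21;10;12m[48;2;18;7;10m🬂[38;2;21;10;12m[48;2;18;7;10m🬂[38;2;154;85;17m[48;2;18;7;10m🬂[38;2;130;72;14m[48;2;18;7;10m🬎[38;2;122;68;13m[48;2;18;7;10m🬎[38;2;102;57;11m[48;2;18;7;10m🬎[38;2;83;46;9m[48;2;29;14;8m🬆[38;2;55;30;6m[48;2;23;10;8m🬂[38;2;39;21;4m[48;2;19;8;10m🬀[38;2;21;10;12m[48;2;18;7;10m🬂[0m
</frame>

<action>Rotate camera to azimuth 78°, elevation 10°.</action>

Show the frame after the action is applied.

<frame>
[38;2;40;33;27m[48;2;37;30;24m🬂[38;2;40;33;27m[48;2;37;30;24m🬂[38;2;40;33;27m[48;2;37;30;24m🬂[38;2;40;33;27m[48;2;37;30;24m🬂[38;2;40;33;27m[48;2;37;30;24m🬂[38;2;40;33;27m[48;2;37;30;24m🬂[38;2;40;33;27m[48;2;37;30;24m🬂[38;2;40;33;27m[48;2;37;30;24m🬂[38;2;40;33;27m[48;2;37;30;24m🬂[38;2;40;33;27m[48;2;37;30;24m🬂[0m
[38;2;34;26;22m[48;2;32;23;20m🬎[38;2;34;26;22m[48;2;32;23;20m🬎[38;2;34;26;22m[48;2;32;23;20m🬎[38;2;34;26;22m[48;2;32;23;20m🬎[38;2;34;26;22m[48;2;32;23;20m🬎[38;2;34;26;22m[48;2;32;23;20m🬎[38;2;34;26;22m[48;2;32;23;20m🬎[38;2;34;26;22m[48;2;32;23;20m🬎[38;2;34;26;22m[48;2;32;23;20m🬎[38;2;34;26;22m[48;2;32;23;20m🬎[0m
[38;2;29;20;18m[48;2;27;18;17m🬎[38;2;30;21;19m[48;2;181;101;20m🬀[38;2;54;30;5m[48;2;189;105;21m🬂[38;2;82;45;8m[48;2;179;99;20m🬂[38;2;143;80;16m[48;2;175;97;19m🬊[38;2;177;98;19m[48;2;147;82;16m🬰[38;2;194;108;21m[48;2;149;83;16m🬂[38;2;177;98;20m[48;2;138;77;15m🬀[38;2;100;55;10m[48;2;119;66;13m▐[38;2;77;43;8m[48;2;29;20;18m🬓[0m
[38;2;24;15;15m[48;2;22;12;13m🬎[38;2;184;102;20m[48;2;22;12;13m🬊[38;2;175;97;19m[48;2;22;12;13m🬬[38;2;246;180;94m[48;2;155;86;17m🬂[38;2;249;165;81m[48;2;160;89;19m🬀[38;2;166;92;18m[48;2;123;68;13m🬎[38;2;149;82;16m[48;2;102;56;11m🬎[38;2;125;69;13m[48;2;67;37;7m🬎[38;2;98;54;10m[48;2;34;18;10m🬆[38;2;56;31;6m[48;2;23;13;14m🬀[0m
[38;2;21;10;12m[48;2;18;7;10m🬂[38;2;21;10;12m[48;2;18;7;10m🬂[38;2;21;10;12m[48;2;18;7;10m🬂[38;2;21;10;12m[48;2;18;7;10m🬂[38;2;21;10;12m[48;2;18;7;10m🬂[38;2;21;10;12m[48;2;18;7;10m🬂[38;2;21;10;12m[48;2;18;7;10m🬂[38;2;21;10;12m[48;2;18;7;10m🬂[38;2;21;10;12m[48;2;18;7;10m🬂[38;2;21;10;12m[48;2;18;7;10m🬂[0m
</frame>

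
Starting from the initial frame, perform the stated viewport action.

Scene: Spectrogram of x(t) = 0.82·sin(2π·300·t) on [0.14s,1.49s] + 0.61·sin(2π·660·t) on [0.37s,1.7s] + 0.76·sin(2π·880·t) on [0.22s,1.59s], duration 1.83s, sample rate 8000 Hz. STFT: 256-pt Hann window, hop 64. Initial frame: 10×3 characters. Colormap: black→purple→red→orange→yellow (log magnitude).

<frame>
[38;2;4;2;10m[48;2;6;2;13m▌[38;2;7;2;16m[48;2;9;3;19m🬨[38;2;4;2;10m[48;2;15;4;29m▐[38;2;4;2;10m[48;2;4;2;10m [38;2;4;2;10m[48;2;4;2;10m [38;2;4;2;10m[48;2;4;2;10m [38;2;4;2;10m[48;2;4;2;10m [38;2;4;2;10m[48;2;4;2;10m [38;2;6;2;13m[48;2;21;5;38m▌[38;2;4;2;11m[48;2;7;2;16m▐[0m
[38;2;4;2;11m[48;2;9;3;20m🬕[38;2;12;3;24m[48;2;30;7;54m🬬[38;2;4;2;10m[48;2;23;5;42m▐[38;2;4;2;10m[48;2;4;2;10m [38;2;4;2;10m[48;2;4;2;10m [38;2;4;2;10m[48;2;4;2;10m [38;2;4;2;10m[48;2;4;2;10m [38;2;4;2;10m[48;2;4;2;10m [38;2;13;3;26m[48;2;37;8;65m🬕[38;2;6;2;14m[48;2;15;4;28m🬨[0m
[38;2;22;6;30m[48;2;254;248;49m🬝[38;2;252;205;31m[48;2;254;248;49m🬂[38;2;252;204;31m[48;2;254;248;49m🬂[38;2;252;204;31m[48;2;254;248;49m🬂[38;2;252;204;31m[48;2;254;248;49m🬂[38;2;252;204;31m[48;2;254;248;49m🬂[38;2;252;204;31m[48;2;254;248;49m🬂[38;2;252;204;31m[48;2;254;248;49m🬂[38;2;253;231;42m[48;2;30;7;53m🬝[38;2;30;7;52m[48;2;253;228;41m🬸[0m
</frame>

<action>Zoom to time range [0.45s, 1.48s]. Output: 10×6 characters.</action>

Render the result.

<frame>
[38;2;4;2;10m[48;2;4;2;10m [38;2;4;2;10m[48;2;4;2;10m [38;2;4;2;10m[48;2;4;2;10m [38;2;4;2;10m[48;2;4;2;10m [38;2;4;2;10m[48;2;4;2;10m [38;2;4;2;10m[48;2;4;2;10m [38;2;4;2;10m[48;2;4;2;10m [38;2;4;2;10m[48;2;4;2;10m [38;2;4;2;10m[48;2;4;2;10m [38;2;4;2;10m[48;2;4;2;10m [0m
[38;2;4;2;10m[48;2;4;2;10m [38;2;4;2;10m[48;2;4;2;10m [38;2;4;2;10m[48;2;4;2;10m [38;2;4;2;10m[48;2;4;2;10m [38;2;4;2;10m[48;2;4;2;10m [38;2;4;2;10m[48;2;4;2;10m [38;2;4;2;10m[48;2;4;2;10m [38;2;4;2;10m[48;2;4;2;10m [38;2;4;2;10m[48;2;4;2;10m [38;2;4;2;10m[48;2;4;2;10m [0m
[38;2;4;2;10m[48;2;4;2;10m [38;2;4;2;10m[48;2;4;2;10m [38;2;4;2;10m[48;2;4;2;10m [38;2;4;2;10m[48;2;4;2;10m [38;2;4;2;10m[48;2;4;2;10m [38;2;4;2;10m[48;2;4;2;10m [38;2;4;2;10m[48;2;4;2;10m [38;2;4;2;10m[48;2;4;2;10m [38;2;4;2;10m[48;2;4;2;10m [38;2;4;2;10m[48;2;4;2;10m [0m
[38;2;4;2;10m[48;2;4;2;10m [38;2;4;2;10m[48;2;4;2;10m [38;2;4;2;10m[48;2;4;2;10m [38;2;4;2;10m[48;2;4;2;10m [38;2;4;2;10m[48;2;4;2;10m [38;2;4;2;10m[48;2;4;2;10m [38;2;4;2;10m[48;2;4;2;10m [38;2;4;2;10m[48;2;4;2;10m [38;2;4;2;10m[48;2;4;2;10m [38;2;4;2;10m[48;2;4;2;10m [0m
[38;2;5;2;11m[48;2;253;227;40m🬂[38;2;5;2;11m[48;2;253;227;40m🬂[38;2;5;2;11m[48;2;253;227;40m🬂[38;2;5;2;11m[48;2;253;227;40m🬂[38;2;5;2;11m[48;2;253;227;40m🬂[38;2;5;2;11m[48;2;253;227;40m🬂[38;2;5;2;11m[48;2;253;227;40m🬂[38;2;5;2;11m[48;2;253;227;40m🬂[38;2;5;2;11m[48;2;253;227;40m🬂[38;2;5;2;11m[48;2;253;227;40m🬂[0m
[38;2;253;238;45m[48;2;40;9;70m🬎[38;2;253;238;45m[48;2;40;9;70m🬎[38;2;253;238;45m[48;2;40;9;70m🬎[38;2;253;238;45m[48;2;40;9;70m🬎[38;2;253;238;45m[48;2;40;9;70m🬎[38;2;253;238;45m[48;2;40;9;70m🬎[38;2;253;238;45m[48;2;40;9;70m🬎[38;2;253;238;45m[48;2;40;9;70m🬎[38;2;253;238;45m[48;2;40;9;70m🬎[38;2;253;238;45m[48;2;40;9;70m🬎[0m
</frame>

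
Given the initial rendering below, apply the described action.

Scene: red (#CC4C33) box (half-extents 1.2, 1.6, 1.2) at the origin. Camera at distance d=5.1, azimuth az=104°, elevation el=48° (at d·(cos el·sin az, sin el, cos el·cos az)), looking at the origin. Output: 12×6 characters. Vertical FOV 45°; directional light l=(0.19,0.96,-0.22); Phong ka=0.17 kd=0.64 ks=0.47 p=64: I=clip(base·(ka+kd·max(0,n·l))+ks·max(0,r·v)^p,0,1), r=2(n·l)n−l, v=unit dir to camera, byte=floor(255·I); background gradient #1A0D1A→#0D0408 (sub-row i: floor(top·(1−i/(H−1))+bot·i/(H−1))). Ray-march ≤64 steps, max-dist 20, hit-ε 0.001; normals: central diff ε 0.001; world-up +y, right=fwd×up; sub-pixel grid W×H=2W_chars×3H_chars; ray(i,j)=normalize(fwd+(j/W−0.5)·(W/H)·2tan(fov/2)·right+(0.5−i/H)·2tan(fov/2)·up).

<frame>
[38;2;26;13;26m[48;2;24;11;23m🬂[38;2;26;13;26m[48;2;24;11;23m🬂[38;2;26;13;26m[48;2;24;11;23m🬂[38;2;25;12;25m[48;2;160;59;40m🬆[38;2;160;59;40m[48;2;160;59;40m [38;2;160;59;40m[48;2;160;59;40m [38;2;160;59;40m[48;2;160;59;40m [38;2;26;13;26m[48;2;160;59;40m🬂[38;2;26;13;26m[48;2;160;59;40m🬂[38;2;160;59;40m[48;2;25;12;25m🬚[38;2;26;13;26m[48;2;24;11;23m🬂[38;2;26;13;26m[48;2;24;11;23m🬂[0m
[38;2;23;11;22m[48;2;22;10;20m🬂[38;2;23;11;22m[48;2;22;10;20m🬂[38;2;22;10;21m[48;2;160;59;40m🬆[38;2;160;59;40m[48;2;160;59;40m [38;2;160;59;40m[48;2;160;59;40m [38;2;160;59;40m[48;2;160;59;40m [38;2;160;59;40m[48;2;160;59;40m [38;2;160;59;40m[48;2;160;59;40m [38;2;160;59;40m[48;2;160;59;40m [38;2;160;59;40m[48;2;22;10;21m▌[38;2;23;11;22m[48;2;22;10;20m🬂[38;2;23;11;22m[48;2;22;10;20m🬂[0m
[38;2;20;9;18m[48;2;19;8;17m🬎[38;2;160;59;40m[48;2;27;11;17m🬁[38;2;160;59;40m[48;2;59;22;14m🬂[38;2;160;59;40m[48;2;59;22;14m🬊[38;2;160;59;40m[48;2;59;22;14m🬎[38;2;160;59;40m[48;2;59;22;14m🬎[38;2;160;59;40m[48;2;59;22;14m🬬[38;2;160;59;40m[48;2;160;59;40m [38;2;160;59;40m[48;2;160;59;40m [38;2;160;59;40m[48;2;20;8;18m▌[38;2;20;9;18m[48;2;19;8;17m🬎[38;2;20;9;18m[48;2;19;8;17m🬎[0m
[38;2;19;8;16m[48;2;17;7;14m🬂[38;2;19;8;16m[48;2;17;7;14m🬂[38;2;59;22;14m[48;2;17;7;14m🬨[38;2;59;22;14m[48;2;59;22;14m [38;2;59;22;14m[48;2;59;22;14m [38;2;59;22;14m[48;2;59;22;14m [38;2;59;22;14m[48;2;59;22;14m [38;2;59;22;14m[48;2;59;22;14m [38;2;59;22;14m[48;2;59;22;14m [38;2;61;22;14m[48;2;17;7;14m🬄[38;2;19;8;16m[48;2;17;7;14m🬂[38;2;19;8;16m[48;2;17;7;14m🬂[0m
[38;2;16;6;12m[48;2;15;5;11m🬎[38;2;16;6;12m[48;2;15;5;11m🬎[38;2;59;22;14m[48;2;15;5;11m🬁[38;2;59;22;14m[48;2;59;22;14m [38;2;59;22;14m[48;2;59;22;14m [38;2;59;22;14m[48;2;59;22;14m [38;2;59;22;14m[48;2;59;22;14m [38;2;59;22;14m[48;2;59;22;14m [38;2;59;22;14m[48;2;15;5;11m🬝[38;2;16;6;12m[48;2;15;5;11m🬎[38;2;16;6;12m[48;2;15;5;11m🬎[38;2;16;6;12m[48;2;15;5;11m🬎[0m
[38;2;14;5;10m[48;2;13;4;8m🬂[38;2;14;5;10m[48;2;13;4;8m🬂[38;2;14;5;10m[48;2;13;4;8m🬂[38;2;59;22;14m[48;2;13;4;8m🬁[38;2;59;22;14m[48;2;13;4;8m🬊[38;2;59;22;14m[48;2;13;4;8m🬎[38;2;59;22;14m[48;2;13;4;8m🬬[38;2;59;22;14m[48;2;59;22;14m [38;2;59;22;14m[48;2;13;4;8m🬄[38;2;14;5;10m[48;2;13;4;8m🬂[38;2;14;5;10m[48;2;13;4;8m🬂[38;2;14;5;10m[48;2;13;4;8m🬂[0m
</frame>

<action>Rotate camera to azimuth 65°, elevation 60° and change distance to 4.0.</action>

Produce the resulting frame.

<frame>
[38;2;160;59;40m[48;2;25;12;24m▐[38;2;160;59;40m[48;2;160;59;40m [38;2;160;59;40m[48;2;160;59;40m [38;2;160;59;40m[48;2;160;59;40m [38;2;160;59;40m[48;2;160;59;40m [38;2;160;59;40m[48;2;160;59;40m [38;2;160;59;40m[48;2;160;59;40m [38;2;160;59;40m[48;2;160;59;40m [38;2;160;59;40m[48;2;160;59;40m [38;2;160;59;40m[48;2;160;59;40m [38;2;160;59;40m[48;2;26;13;26m🬺[38;2;160;59;40m[48;2;25;12;24m🬏[0m
[38;2;23;11;22m[48;2;22;10;20m🬂[38;2;160;59;40m[48;2;160;59;40m [38;2;160;59;40m[48;2;160;59;40m [38;2;160;59;40m[48;2;160;59;40m [38;2;160;59;40m[48;2;160;59;40m [38;2;160;59;40m[48;2;160;59;40m [38;2;160;59;40m[48;2;160;59;40m [38;2;160;59;40m[48;2;160;59;40m [38;2;160;59;40m[48;2;160;59;40m [38;2;160;59;40m[48;2;160;59;40m [38;2;160;59;40m[48;2;160;59;40m [38;2;160;59;40m[48;2;160;59;40m [0m
[38;2;20;9;18m[48;2;19;8;17m🬎[38;2;160;59;40m[48;2;20;8;18m▐[38;2;160;59;40m[48;2;160;59;40m [38;2;160;59;40m[48;2;160;59;40m [38;2;160;59;40m[48;2;160;59;40m [38;2;160;59;40m[48;2;160;59;40m [38;2;160;59;40m[48;2;160;59;40m [38;2;160;59;40m[48;2;160;59;40m [38;2;160;59;40m[48;2;160;59;40m [38;2;160;59;40m[48;2;160;59;40m [38;2;160;59;40m[48;2;160;59;40m [38;2;160;59;40m[48;2;59;22;14m🬝[0m
[38;2;19;8;16m[48;2;17;7;14m🬂[38;2;160;59;40m[48;2;17;7;14m🬁[38;2;160;59;40m[48;2;160;59;40m [38;2;160;59;40m[48;2;160;59;40m [38;2;160;59;40m[48;2;160;59;40m [38;2;160;59;40m[48;2;160;59;40m [38;2;160;59;40m[48;2;160;59;40m [38;2;160;59;40m[48;2;160;59;40m [38;2;160;59;40m[48;2;59;22;14m🬝[38;2;160;59;40m[48;2;59;22;14m🬆[38;2;160;59;40m[48;2;59;22;14m🬀[38;2;59;22;14m[48;2;17;7;14m🬝[0m
[38;2;16;6;12m[48;2;15;5;11m🬎[38;2;16;6;12m[48;2;15;5;11m🬎[38;2;160;59;40m[48;2;15;5;11m🬨[38;2;160;59;40m[48;2;160;59;40m [38;2;160;59;40m[48;2;160;59;40m [38;2;160;59;40m[48;2;59;22;14m🬎[38;2;160;59;40m[48;2;59;22;14m🬂[38;2;59;22;14m[48;2;59;22;14m [38;2;59;22;14m[48;2;59;22;14m [38;2;59;22;14m[48;2;59;22;14m [38;2;59;22;14m[48;2;15;5;11m🬆[38;2;16;6;12m[48;2;15;5;11m🬎[0m
[38;2;14;5;10m[48;2;13;4;8m🬂[38;2;14;5;10m[48;2;13;4;8m🬂[38;2;160;59;40m[48;2;13;4;8m🬁[38;2;160;59;40m[48;2;47;17;12m🬂[38;2;59;22;14m[48;2;59;22;14m [38;2;59;22;14m[48;2;59;22;14m [38;2;59;22;14m[48;2;59;22;14m [38;2;59;22;14m[48;2;13;4;8m🬎[38;2;59;22;14m[48;2;13;4;8m🬂[38;2;14;5;10m[48;2;13;4;8m🬂[38;2;14;5;10m[48;2;13;4;8m🬂[38;2;14;5;10m[48;2;13;4;8m🬂[0m
</frame>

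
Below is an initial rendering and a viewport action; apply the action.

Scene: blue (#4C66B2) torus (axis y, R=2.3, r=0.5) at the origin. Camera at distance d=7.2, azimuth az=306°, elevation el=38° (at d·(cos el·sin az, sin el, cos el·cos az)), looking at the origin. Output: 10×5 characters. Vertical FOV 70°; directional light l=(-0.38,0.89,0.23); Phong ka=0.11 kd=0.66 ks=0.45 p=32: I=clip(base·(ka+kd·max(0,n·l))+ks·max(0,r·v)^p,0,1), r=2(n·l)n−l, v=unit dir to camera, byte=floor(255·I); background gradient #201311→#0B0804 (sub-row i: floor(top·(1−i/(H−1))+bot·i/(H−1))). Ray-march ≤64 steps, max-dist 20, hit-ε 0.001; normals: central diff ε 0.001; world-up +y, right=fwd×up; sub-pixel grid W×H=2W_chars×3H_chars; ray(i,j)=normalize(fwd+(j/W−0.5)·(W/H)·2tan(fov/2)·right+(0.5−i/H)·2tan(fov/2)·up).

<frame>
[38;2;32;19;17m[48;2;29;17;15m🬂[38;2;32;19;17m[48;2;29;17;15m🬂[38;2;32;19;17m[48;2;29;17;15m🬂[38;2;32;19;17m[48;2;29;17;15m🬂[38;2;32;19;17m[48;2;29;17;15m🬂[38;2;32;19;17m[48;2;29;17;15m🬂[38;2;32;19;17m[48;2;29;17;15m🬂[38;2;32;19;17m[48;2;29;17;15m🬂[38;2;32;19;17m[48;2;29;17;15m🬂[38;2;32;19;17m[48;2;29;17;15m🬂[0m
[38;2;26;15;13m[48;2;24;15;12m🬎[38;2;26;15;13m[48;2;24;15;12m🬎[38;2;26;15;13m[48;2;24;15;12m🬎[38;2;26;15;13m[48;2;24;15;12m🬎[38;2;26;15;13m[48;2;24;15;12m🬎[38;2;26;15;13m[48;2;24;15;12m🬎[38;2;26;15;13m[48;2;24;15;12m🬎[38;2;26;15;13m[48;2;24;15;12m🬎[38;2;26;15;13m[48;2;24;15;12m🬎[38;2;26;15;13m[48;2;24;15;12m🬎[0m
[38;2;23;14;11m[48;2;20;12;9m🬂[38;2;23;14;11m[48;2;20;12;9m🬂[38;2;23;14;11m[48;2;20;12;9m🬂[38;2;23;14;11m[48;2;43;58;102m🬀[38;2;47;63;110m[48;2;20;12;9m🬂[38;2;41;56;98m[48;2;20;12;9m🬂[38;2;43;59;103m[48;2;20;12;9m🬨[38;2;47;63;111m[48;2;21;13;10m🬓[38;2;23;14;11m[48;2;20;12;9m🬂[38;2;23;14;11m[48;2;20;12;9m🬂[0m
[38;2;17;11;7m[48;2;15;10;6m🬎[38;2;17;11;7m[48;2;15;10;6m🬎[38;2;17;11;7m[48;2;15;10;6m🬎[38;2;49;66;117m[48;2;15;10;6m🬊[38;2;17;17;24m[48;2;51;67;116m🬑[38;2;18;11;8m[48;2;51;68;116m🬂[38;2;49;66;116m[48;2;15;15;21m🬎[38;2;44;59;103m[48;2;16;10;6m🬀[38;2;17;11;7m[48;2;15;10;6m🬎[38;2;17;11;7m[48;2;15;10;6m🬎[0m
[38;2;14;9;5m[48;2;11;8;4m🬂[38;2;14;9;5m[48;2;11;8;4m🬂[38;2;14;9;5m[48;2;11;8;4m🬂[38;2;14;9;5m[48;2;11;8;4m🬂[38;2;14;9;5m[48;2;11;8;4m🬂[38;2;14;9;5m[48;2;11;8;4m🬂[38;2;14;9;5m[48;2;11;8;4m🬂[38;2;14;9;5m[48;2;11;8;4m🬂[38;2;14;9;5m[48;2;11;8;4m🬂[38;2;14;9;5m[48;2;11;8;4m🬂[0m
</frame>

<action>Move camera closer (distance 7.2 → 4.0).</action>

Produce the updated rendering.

<frame>
[38;2;32;19;17m[48;2;29;17;15m🬂[38;2;32;19;17m[48;2;29;17;15m🬂[38;2;32;19;17m[48;2;29;17;15m🬂[38;2;32;19;17m[48;2;29;17;15m🬂[38;2;32;19;17m[48;2;29;17;15m🬂[38;2;32;19;17m[48;2;29;17;15m🬂[38;2;32;19;17m[48;2;29;17;15m🬂[38;2;32;19;17m[48;2;29;17;15m🬂[38;2;32;19;17m[48;2;29;17;15m🬂[38;2;32;19;17m[48;2;29;17;15m🬂[0m
[38;2;26;15;13m[48;2;24;15;12m🬎[38;2;26;15;13m[48;2;24;15;12m🬎[38;2;26;15;13m[48;2;50;67;117m🬝[38;2;26;15;13m[48;2;51;69;121m🬎[38;2;26;15;13m[48;2;47;63;111m🬆[38;2;27;16;14m[48;2;48;64;113m🬂[38;2;26;15;13m[48;2;50;67;117m🬎[38;2;26;15;13m[48;2;51;69;122m🬎[38;2;26;15;13m[48;2;24;15;12m🬎[38;2;26;15;13m[48;2;24;15;12m🬎[0m
[38;2;23;14;11m[48;2;20;12;9m🬂[38;2;22;13;10m[48;2;51;68;120m🬆[38;2;42;57;99m[48;2;15;21;37m🬕[38;2;32;44;77m[48;2;17;14;18m🬀[38;2;8;11;19m[48;2;21;12;9m🬀[38;2;23;14;11m[48;2;20;12;9m🬂[38;2;21;28;50m[48;2;18;12;11m🬁[38;2;36;48;85m[48;2;12;11;15m🬊[38;2;46;62;109m[48;2;23;14;11m🬺[38;2;53;71;124m[48;2;21;13;10m🬏[0m
[38;2;49;66;116m[48;2;17;10;7m🬦[38;2;48;66;115m[48;2;54;73;128m🬉[38;2;18;18;26m[48;2;40;54;95m🬉[38;2;27;36;63m[48;2;17;10;7m🬏[38;2;17;11;7m[48;2;15;10;6m🬎[38;2;17;11;7m[48;2;15;10;6m🬎[38;2;17;11;7m[48;2;15;10;6m🬎[38;2;18;15;18m[48;2;34;47;82m🬎[38;2;37;51;89m[48;2;50;67;118m🬄[38;2;18;11;8m[48;2;51;69;121m🬁[0m
[38;2;42;57;100m[48;2;12;8;4m🬁[38;2;54;73;128m[48;2;42;56;99m🬬[38;2;51;69;121m[48;2;56;75;132m🬁[38;2;44;59;104m[48;2;58;77;133m🬂[38;2;34;46;80m[48;2;58;76;131m🬂[38;2;31;42;73m[48;2;56;74;128m🬂[38;2;39;53;93m[48;2;56;75;130m🬂[38;2;49;66;116m[48;2;56;75;132m🬂[38;2;55;74;130m[48;2;52;70;122m🬝[38;2;46;62;108m[48;2;11;8;4m🬕[0m
</frame>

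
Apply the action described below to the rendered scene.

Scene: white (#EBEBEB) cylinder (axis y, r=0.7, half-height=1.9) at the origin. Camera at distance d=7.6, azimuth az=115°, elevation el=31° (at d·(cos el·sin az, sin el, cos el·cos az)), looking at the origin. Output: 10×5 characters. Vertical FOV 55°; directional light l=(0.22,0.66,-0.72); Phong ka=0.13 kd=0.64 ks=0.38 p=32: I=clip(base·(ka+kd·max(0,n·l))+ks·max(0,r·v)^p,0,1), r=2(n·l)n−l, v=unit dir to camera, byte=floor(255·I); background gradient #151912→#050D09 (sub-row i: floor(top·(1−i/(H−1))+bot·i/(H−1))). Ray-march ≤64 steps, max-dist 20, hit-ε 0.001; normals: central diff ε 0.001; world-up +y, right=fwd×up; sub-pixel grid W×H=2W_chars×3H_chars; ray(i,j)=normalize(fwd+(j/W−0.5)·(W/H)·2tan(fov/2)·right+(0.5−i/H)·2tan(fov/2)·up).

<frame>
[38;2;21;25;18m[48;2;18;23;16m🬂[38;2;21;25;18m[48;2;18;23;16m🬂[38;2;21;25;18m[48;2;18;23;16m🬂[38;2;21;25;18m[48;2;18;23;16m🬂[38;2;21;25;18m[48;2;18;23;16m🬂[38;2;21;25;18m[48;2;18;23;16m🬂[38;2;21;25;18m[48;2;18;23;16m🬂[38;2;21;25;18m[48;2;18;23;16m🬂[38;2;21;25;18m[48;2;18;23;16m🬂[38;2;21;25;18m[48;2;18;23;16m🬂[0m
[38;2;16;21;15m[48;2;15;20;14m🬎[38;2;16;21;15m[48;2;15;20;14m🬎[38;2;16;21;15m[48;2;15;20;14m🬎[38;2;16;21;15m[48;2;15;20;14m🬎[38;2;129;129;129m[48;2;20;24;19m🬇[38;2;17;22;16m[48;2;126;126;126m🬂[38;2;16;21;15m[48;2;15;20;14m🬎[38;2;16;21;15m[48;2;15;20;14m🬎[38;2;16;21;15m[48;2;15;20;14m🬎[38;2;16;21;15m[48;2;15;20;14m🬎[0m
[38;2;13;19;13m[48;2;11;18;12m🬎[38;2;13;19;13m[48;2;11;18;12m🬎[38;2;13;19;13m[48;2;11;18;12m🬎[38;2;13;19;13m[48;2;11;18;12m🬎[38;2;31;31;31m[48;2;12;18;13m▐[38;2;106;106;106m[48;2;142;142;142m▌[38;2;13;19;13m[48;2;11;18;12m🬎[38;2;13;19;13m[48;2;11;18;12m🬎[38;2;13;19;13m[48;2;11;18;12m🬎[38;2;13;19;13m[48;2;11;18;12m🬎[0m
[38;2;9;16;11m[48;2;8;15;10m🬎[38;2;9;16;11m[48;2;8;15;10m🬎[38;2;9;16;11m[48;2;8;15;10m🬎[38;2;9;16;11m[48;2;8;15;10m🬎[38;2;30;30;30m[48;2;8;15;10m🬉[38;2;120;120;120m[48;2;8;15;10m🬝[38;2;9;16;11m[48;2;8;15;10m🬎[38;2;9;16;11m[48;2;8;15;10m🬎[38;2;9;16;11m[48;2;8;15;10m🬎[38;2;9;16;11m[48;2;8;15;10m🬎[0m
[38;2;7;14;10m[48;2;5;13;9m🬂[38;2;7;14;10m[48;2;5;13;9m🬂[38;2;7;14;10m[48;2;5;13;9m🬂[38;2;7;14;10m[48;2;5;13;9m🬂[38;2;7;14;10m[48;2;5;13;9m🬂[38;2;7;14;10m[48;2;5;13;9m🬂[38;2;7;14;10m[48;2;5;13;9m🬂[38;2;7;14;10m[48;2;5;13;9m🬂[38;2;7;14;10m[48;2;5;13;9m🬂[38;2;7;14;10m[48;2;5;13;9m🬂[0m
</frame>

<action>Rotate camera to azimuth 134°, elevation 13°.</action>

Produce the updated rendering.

<frame>
[38;2;21;25;18m[48;2;18;23;16m🬂[38;2;21;25;18m[48;2;18;23;16m🬂[38;2;21;25;18m[48;2;18;23;16m🬂[38;2;21;25;18m[48;2;18;23;16m🬂[38;2;21;25;18m[48;2;18;23;16m🬂[38;2;21;25;18m[48;2;18;23;16m🬂[38;2;21;25;18m[48;2;18;23;16m🬂[38;2;21;25;18m[48;2;18;23;16m🬂[38;2;21;25;18m[48;2;18;23;16m🬂[38;2;21;25;18m[48;2;18;23;16m🬂[0m
[38;2;16;21;15m[48;2;15;20;14m🬎[38;2;16;21;15m[48;2;15;20;14m🬎[38;2;16;21;15m[48;2;15;20;14m🬎[38;2;16;21;15m[48;2;15;20;14m🬎[38;2;67;67;67m[48;2;16;21;15m🬦[38;2;17;22;16m[48;2;134;134;134m🬂[38;2;16;21;15m[48;2;15;20;14m🬎[38;2;16;21;15m[48;2;15;20;14m🬎[38;2;16;21;15m[48;2;15;20;14m🬎[38;2;16;21;15m[48;2;15;20;14m🬎[0m
[38;2;13;19;13m[48;2;11;18;12m🬎[38;2;13;19;13m[48;2;11;18;12m🬎[38;2;13;19;13m[48;2;11;18;12m🬎[38;2;13;19;13m[48;2;11;18;12m🬎[38;2;63;63;63m[48;2;12;18;13m▐[38;2;129;129;129m[48;2;139;139;139m▌[38;2;13;19;13m[48;2;11;18;12m🬎[38;2;13;19;13m[48;2;11;18;12m🬎[38;2;13;19;13m[48;2;11;18;12m🬎[38;2;13;19;13m[48;2;11;18;12m🬎[0m
[38;2;9;16;11m[48;2;8;15;10m🬎[38;2;9;16;11m[48;2;8;15;10m🬎[38;2;9;16;11m[48;2;8;15;10m🬎[38;2;9;16;11m[48;2;8;15;10m🬎[38;2;57;57;57m[48;2;9;16;11m▐[38;2;129;129;129m[48;2;137;137;137m▌[38;2;9;16;11m[48;2;8;15;10m🬎[38;2;9;16;11m[48;2;8;15;10m🬎[38;2;9;16;11m[48;2;8;15;10m🬎[38;2;9;16;11m[48;2;8;15;10m🬎[0m
[38;2;7;14;10m[48;2;5;13;9m🬂[38;2;7;14;10m[48;2;5;13;9m🬂[38;2;7;14;10m[48;2;5;13;9m🬂[38;2;7;14;10m[48;2;5;13;9m🬂[38;2;7;14;10m[48;2;5;13;9m🬂[38;2;7;14;10m[48;2;5;13;9m🬂[38;2;7;14;10m[48;2;5;13;9m🬂[38;2;7;14;10m[48;2;5;13;9m🬂[38;2;7;14;10m[48;2;5;13;9m🬂[38;2;7;14;10m[48;2;5;13;9m🬂[0m
</frame>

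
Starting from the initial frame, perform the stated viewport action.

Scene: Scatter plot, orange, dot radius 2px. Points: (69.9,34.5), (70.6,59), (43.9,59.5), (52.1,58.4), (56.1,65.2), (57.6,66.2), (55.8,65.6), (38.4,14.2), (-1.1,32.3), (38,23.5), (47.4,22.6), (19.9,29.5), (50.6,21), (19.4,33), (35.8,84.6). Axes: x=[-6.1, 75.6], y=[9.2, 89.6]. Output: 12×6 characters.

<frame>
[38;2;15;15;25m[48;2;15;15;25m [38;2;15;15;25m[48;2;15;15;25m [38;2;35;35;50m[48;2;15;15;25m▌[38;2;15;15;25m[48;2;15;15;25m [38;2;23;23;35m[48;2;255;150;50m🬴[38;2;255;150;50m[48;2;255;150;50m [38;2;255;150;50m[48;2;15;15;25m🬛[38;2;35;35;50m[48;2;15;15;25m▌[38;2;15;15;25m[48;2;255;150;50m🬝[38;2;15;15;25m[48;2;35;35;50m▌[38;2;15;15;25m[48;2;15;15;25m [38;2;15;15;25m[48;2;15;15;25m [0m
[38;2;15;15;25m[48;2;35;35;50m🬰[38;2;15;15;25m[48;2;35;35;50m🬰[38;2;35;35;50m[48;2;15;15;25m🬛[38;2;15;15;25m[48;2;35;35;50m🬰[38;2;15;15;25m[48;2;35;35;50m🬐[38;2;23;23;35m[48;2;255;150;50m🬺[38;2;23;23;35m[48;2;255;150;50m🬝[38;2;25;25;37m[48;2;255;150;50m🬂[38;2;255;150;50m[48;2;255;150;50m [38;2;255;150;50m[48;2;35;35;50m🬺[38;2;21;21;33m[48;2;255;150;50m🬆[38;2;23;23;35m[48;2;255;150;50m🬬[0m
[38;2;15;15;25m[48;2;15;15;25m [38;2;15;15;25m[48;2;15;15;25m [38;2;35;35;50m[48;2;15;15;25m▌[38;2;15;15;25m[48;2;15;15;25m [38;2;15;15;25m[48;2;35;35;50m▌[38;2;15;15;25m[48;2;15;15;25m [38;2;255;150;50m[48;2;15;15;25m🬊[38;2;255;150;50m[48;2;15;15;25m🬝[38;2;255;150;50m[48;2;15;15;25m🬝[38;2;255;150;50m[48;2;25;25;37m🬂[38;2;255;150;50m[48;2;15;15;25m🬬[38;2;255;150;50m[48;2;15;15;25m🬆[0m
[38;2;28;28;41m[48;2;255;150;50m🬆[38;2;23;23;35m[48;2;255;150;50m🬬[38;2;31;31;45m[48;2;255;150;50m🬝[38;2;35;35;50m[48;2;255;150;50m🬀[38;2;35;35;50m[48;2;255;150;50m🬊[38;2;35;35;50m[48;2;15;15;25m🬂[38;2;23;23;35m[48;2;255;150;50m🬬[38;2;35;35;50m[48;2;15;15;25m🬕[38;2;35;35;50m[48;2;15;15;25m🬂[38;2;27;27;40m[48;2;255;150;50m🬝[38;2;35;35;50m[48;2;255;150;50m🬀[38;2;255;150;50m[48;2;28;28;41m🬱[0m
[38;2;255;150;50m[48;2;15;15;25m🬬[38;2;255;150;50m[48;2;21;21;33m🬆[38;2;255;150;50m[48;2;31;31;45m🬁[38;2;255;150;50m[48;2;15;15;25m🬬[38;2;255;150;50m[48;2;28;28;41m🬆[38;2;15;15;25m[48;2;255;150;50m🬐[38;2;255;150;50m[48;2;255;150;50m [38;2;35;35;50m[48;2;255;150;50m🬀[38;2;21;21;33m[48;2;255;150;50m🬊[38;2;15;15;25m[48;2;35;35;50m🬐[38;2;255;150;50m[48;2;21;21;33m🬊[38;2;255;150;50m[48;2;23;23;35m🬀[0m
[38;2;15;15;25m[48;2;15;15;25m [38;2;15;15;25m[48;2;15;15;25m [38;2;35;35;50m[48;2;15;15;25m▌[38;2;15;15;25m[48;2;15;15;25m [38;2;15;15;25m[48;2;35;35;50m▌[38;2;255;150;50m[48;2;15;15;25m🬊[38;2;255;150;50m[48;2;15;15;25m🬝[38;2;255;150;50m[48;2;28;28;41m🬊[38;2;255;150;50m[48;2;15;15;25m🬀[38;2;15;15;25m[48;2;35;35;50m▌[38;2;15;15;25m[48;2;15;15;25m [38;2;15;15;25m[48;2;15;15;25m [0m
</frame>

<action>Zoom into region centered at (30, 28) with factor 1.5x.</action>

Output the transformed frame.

<frame>
[38;2;15;15;25m[48;2;15;15;25m [38;2;15;15;25m[48;2;15;15;25m [38;2;35;35;50m[48;2;15;15;25m▌[38;2;15;15;25m[48;2;15;15;25m [38;2;15;15;25m[48;2;35;35;50m▌[38;2;15;15;25m[48;2;15;15;25m [38;2;15;15;25m[48;2;15;15;25m [38;2;35;35;50m[48;2;15;15;25m▌[38;2;15;15;25m[48;2;15;15;25m [38;2;15;15;25m[48;2;35;35;50m▌[38;2;15;15;25m[48;2;15;15;25m [38;2;15;15;25m[48;2;15;15;25m [0m
[38;2;15;15;25m[48;2;35;35;50m🬰[38;2;15;15;25m[48;2;35;35;50m🬰[38;2;35;35;50m[48;2;15;15;25m🬛[38;2;21;21;33m[48;2;255;150;50m🬆[38;2;31;31;45m[48;2;255;150;50m🬬[38;2;15;15;25m[48;2;35;35;50m🬰[38;2;15;15;25m[48;2;35;35;50m🬰[38;2;35;35;50m[48;2;15;15;25m🬛[38;2;15;15;25m[48;2;35;35;50m🬰[38;2;15;15;25m[48;2;35;35;50m🬐[38;2;15;15;25m[48;2;35;35;50m🬰[38;2;15;15;25m[48;2;35;35;50m🬰[0m
[38;2;15;15;25m[48;2;15;15;25m [38;2;15;15;25m[48;2;15;15;25m [38;2;255;150;50m[48;2;30;30;43m🬠[38;2;255;150;50m[48;2;255;150;50m [38;2;255;150;50m[48;2;35;35;50m🬴[38;2;15;15;25m[48;2;15;15;25m [38;2;15;15;25m[48;2;255;150;50m🬝[38;2;21;21;33m[48;2;255;150;50m🬊[38;2;15;15;25m[48;2;15;15;25m [38;2;27;27;40m[48;2;255;150;50m🬬[38;2;15;15;25m[48;2;255;150;50m🬬[38;2;15;15;25m[48;2;15;15;25m [0m
[38;2;35;35;50m[48;2;15;15;25m🬂[38;2;35;35;50m[48;2;15;15;25m🬂[38;2;35;35;50m[48;2;15;15;25m🬕[38;2;255;150;50m[48;2;15;15;25m🬊[38;2;255;150;50m[48;2;27;27;40m🬀[38;2;35;35;50m[48;2;15;15;25m🬂[38;2;255;150;50m[48;2;15;15;25m🬊[38;2;255;150;50m[48;2;255;150;50m [38;2;255;150;50m[48;2;255;150;50m [38;2;255;150;50m[48;2;255;150;50m [38;2;255;150;50m[48;2;255;150;50m [38;2;255;150;50m[48;2;23;23;35m🬃[0m
[38;2;15;15;25m[48;2;35;35;50m🬰[38;2;15;15;25m[48;2;35;35;50m🬰[38;2;35;35;50m[48;2;15;15;25m🬛[38;2;15;15;25m[48;2;35;35;50m🬰[38;2;15;15;25m[48;2;35;35;50m🬐[38;2;15;15;25m[48;2;35;35;50m🬰[38;2;23;23;35m[48;2;255;150;50m🬺[38;2;255;150;50m[48;2;35;35;50m🬬[38;2;255;150;50m[48;2;21;21;33m🬆[38;2;255;150;50m[48;2;31;31;45m🬀[38;2;255;150;50m[48;2;23;23;35m🬀[38;2;15;15;25m[48;2;35;35;50m🬰[0m
[38;2;15;15;25m[48;2;15;15;25m [38;2;15;15;25m[48;2;15;15;25m [38;2;35;35;50m[48;2;15;15;25m▌[38;2;15;15;25m[48;2;15;15;25m [38;2;15;15;25m[48;2;35;35;50m▌[38;2;15;15;25m[48;2;15;15;25m [38;2;15;15;25m[48;2;15;15;25m [38;2;35;35;50m[48;2;15;15;25m▌[38;2;15;15;25m[48;2;15;15;25m [38;2;15;15;25m[48;2;35;35;50m▌[38;2;15;15;25m[48;2;15;15;25m [38;2;15;15;25m[48;2;15;15;25m [0m
</frame>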